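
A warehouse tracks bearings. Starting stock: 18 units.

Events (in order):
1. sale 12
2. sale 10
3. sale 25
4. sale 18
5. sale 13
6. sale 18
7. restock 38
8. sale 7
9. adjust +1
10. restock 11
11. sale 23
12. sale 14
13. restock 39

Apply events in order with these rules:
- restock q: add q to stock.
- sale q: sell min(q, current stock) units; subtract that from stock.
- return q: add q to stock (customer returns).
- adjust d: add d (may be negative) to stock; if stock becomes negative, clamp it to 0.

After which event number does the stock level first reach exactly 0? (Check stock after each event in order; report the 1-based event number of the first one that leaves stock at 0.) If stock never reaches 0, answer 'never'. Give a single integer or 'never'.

Processing events:
Start: stock = 18
  Event 1 (sale 12): sell min(12,18)=12. stock: 18 - 12 = 6. total_sold = 12
  Event 2 (sale 10): sell min(10,6)=6. stock: 6 - 6 = 0. total_sold = 18
  Event 3 (sale 25): sell min(25,0)=0. stock: 0 - 0 = 0. total_sold = 18
  Event 4 (sale 18): sell min(18,0)=0. stock: 0 - 0 = 0. total_sold = 18
  Event 5 (sale 13): sell min(13,0)=0. stock: 0 - 0 = 0. total_sold = 18
  Event 6 (sale 18): sell min(18,0)=0. stock: 0 - 0 = 0. total_sold = 18
  Event 7 (restock 38): 0 + 38 = 38
  Event 8 (sale 7): sell min(7,38)=7. stock: 38 - 7 = 31. total_sold = 25
  Event 9 (adjust +1): 31 + 1 = 32
  Event 10 (restock 11): 32 + 11 = 43
  Event 11 (sale 23): sell min(23,43)=23. stock: 43 - 23 = 20. total_sold = 48
  Event 12 (sale 14): sell min(14,20)=14. stock: 20 - 14 = 6. total_sold = 62
  Event 13 (restock 39): 6 + 39 = 45
Final: stock = 45, total_sold = 62

First zero at event 2.

Answer: 2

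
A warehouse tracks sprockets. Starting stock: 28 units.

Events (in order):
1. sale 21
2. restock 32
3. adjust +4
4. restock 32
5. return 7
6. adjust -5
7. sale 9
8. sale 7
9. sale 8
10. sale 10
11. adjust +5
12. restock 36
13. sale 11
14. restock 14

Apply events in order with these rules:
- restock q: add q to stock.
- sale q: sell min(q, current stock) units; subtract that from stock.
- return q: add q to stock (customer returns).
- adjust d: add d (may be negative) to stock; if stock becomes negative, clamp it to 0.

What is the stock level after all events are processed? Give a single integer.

Answer: 87

Derivation:
Processing events:
Start: stock = 28
  Event 1 (sale 21): sell min(21,28)=21. stock: 28 - 21 = 7. total_sold = 21
  Event 2 (restock 32): 7 + 32 = 39
  Event 3 (adjust +4): 39 + 4 = 43
  Event 4 (restock 32): 43 + 32 = 75
  Event 5 (return 7): 75 + 7 = 82
  Event 6 (adjust -5): 82 + -5 = 77
  Event 7 (sale 9): sell min(9,77)=9. stock: 77 - 9 = 68. total_sold = 30
  Event 8 (sale 7): sell min(7,68)=7. stock: 68 - 7 = 61. total_sold = 37
  Event 9 (sale 8): sell min(8,61)=8. stock: 61 - 8 = 53. total_sold = 45
  Event 10 (sale 10): sell min(10,53)=10. stock: 53 - 10 = 43. total_sold = 55
  Event 11 (adjust +5): 43 + 5 = 48
  Event 12 (restock 36): 48 + 36 = 84
  Event 13 (sale 11): sell min(11,84)=11. stock: 84 - 11 = 73. total_sold = 66
  Event 14 (restock 14): 73 + 14 = 87
Final: stock = 87, total_sold = 66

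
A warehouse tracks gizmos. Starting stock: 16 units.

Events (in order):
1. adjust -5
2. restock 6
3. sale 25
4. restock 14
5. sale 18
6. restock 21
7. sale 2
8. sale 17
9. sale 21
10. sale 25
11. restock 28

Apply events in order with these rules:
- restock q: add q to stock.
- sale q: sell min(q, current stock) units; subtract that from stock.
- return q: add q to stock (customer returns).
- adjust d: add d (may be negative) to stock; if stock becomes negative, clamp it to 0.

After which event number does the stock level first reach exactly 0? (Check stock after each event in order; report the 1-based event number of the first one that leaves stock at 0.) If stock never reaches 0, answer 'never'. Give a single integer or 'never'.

Answer: 3

Derivation:
Processing events:
Start: stock = 16
  Event 1 (adjust -5): 16 + -5 = 11
  Event 2 (restock 6): 11 + 6 = 17
  Event 3 (sale 25): sell min(25,17)=17. stock: 17 - 17 = 0. total_sold = 17
  Event 4 (restock 14): 0 + 14 = 14
  Event 5 (sale 18): sell min(18,14)=14. stock: 14 - 14 = 0. total_sold = 31
  Event 6 (restock 21): 0 + 21 = 21
  Event 7 (sale 2): sell min(2,21)=2. stock: 21 - 2 = 19. total_sold = 33
  Event 8 (sale 17): sell min(17,19)=17. stock: 19 - 17 = 2. total_sold = 50
  Event 9 (sale 21): sell min(21,2)=2. stock: 2 - 2 = 0. total_sold = 52
  Event 10 (sale 25): sell min(25,0)=0. stock: 0 - 0 = 0. total_sold = 52
  Event 11 (restock 28): 0 + 28 = 28
Final: stock = 28, total_sold = 52

First zero at event 3.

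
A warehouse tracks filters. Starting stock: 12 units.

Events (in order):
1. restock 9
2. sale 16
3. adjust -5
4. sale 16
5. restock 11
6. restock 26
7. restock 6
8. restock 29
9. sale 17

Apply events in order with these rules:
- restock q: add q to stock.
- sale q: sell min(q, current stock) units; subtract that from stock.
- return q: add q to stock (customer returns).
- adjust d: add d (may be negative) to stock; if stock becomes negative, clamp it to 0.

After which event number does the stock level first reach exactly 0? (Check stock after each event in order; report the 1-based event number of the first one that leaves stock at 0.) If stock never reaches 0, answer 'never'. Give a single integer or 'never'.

Processing events:
Start: stock = 12
  Event 1 (restock 9): 12 + 9 = 21
  Event 2 (sale 16): sell min(16,21)=16. stock: 21 - 16 = 5. total_sold = 16
  Event 3 (adjust -5): 5 + -5 = 0
  Event 4 (sale 16): sell min(16,0)=0. stock: 0 - 0 = 0. total_sold = 16
  Event 5 (restock 11): 0 + 11 = 11
  Event 6 (restock 26): 11 + 26 = 37
  Event 7 (restock 6): 37 + 6 = 43
  Event 8 (restock 29): 43 + 29 = 72
  Event 9 (sale 17): sell min(17,72)=17. stock: 72 - 17 = 55. total_sold = 33
Final: stock = 55, total_sold = 33

First zero at event 3.

Answer: 3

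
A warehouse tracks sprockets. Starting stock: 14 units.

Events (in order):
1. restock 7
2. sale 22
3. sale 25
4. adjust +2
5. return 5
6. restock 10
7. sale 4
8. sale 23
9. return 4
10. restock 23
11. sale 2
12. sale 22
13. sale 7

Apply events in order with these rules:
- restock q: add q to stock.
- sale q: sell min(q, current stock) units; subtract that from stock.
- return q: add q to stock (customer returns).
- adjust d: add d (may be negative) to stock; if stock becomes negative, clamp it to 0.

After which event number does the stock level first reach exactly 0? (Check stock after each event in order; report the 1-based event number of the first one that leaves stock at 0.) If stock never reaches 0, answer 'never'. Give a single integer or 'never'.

Processing events:
Start: stock = 14
  Event 1 (restock 7): 14 + 7 = 21
  Event 2 (sale 22): sell min(22,21)=21. stock: 21 - 21 = 0. total_sold = 21
  Event 3 (sale 25): sell min(25,0)=0. stock: 0 - 0 = 0. total_sold = 21
  Event 4 (adjust +2): 0 + 2 = 2
  Event 5 (return 5): 2 + 5 = 7
  Event 6 (restock 10): 7 + 10 = 17
  Event 7 (sale 4): sell min(4,17)=4. stock: 17 - 4 = 13. total_sold = 25
  Event 8 (sale 23): sell min(23,13)=13. stock: 13 - 13 = 0. total_sold = 38
  Event 9 (return 4): 0 + 4 = 4
  Event 10 (restock 23): 4 + 23 = 27
  Event 11 (sale 2): sell min(2,27)=2. stock: 27 - 2 = 25. total_sold = 40
  Event 12 (sale 22): sell min(22,25)=22. stock: 25 - 22 = 3. total_sold = 62
  Event 13 (sale 7): sell min(7,3)=3. stock: 3 - 3 = 0. total_sold = 65
Final: stock = 0, total_sold = 65

First zero at event 2.

Answer: 2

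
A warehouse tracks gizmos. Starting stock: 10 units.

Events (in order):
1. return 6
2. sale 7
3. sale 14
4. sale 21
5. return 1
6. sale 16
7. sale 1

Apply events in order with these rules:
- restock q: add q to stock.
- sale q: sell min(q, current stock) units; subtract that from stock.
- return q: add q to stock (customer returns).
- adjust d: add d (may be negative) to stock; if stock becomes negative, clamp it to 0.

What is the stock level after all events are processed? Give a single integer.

Processing events:
Start: stock = 10
  Event 1 (return 6): 10 + 6 = 16
  Event 2 (sale 7): sell min(7,16)=7. stock: 16 - 7 = 9. total_sold = 7
  Event 3 (sale 14): sell min(14,9)=9. stock: 9 - 9 = 0. total_sold = 16
  Event 4 (sale 21): sell min(21,0)=0. stock: 0 - 0 = 0. total_sold = 16
  Event 5 (return 1): 0 + 1 = 1
  Event 6 (sale 16): sell min(16,1)=1. stock: 1 - 1 = 0. total_sold = 17
  Event 7 (sale 1): sell min(1,0)=0. stock: 0 - 0 = 0. total_sold = 17
Final: stock = 0, total_sold = 17

Answer: 0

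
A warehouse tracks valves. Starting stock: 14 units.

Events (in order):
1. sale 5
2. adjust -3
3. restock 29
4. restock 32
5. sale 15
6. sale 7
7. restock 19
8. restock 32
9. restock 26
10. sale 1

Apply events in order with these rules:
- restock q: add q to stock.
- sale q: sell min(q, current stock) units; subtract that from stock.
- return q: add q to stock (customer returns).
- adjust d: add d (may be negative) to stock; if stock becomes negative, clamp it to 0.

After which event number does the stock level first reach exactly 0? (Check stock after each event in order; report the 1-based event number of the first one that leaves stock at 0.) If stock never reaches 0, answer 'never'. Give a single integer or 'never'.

Processing events:
Start: stock = 14
  Event 1 (sale 5): sell min(5,14)=5. stock: 14 - 5 = 9. total_sold = 5
  Event 2 (adjust -3): 9 + -3 = 6
  Event 3 (restock 29): 6 + 29 = 35
  Event 4 (restock 32): 35 + 32 = 67
  Event 5 (sale 15): sell min(15,67)=15. stock: 67 - 15 = 52. total_sold = 20
  Event 6 (sale 7): sell min(7,52)=7. stock: 52 - 7 = 45. total_sold = 27
  Event 7 (restock 19): 45 + 19 = 64
  Event 8 (restock 32): 64 + 32 = 96
  Event 9 (restock 26): 96 + 26 = 122
  Event 10 (sale 1): sell min(1,122)=1. stock: 122 - 1 = 121. total_sold = 28
Final: stock = 121, total_sold = 28

Stock never reaches 0.

Answer: never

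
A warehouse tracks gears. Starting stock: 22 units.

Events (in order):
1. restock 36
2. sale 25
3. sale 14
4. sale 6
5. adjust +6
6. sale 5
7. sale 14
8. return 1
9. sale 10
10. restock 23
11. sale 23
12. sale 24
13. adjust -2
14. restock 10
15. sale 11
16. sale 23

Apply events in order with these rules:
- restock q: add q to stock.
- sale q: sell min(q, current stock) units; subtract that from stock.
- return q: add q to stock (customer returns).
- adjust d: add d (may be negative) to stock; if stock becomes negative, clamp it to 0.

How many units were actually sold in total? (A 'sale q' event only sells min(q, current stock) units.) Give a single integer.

Processing events:
Start: stock = 22
  Event 1 (restock 36): 22 + 36 = 58
  Event 2 (sale 25): sell min(25,58)=25. stock: 58 - 25 = 33. total_sold = 25
  Event 3 (sale 14): sell min(14,33)=14. stock: 33 - 14 = 19. total_sold = 39
  Event 4 (sale 6): sell min(6,19)=6. stock: 19 - 6 = 13. total_sold = 45
  Event 5 (adjust +6): 13 + 6 = 19
  Event 6 (sale 5): sell min(5,19)=5. stock: 19 - 5 = 14. total_sold = 50
  Event 7 (sale 14): sell min(14,14)=14. stock: 14 - 14 = 0. total_sold = 64
  Event 8 (return 1): 0 + 1 = 1
  Event 9 (sale 10): sell min(10,1)=1. stock: 1 - 1 = 0. total_sold = 65
  Event 10 (restock 23): 0 + 23 = 23
  Event 11 (sale 23): sell min(23,23)=23. stock: 23 - 23 = 0. total_sold = 88
  Event 12 (sale 24): sell min(24,0)=0. stock: 0 - 0 = 0. total_sold = 88
  Event 13 (adjust -2): 0 + -2 = 0 (clamped to 0)
  Event 14 (restock 10): 0 + 10 = 10
  Event 15 (sale 11): sell min(11,10)=10. stock: 10 - 10 = 0. total_sold = 98
  Event 16 (sale 23): sell min(23,0)=0. stock: 0 - 0 = 0. total_sold = 98
Final: stock = 0, total_sold = 98

Answer: 98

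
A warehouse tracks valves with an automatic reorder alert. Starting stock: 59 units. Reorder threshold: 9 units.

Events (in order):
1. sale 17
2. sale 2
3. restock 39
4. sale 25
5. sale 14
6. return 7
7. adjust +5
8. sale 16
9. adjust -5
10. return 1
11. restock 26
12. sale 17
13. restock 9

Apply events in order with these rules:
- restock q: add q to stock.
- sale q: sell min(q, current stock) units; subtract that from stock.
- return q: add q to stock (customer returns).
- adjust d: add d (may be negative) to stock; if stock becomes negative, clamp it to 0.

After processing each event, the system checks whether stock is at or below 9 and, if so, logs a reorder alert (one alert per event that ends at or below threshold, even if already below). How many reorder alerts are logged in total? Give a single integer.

Processing events:
Start: stock = 59
  Event 1 (sale 17): sell min(17,59)=17. stock: 59 - 17 = 42. total_sold = 17
  Event 2 (sale 2): sell min(2,42)=2. stock: 42 - 2 = 40. total_sold = 19
  Event 3 (restock 39): 40 + 39 = 79
  Event 4 (sale 25): sell min(25,79)=25. stock: 79 - 25 = 54. total_sold = 44
  Event 5 (sale 14): sell min(14,54)=14. stock: 54 - 14 = 40. total_sold = 58
  Event 6 (return 7): 40 + 7 = 47
  Event 7 (adjust +5): 47 + 5 = 52
  Event 8 (sale 16): sell min(16,52)=16. stock: 52 - 16 = 36. total_sold = 74
  Event 9 (adjust -5): 36 + -5 = 31
  Event 10 (return 1): 31 + 1 = 32
  Event 11 (restock 26): 32 + 26 = 58
  Event 12 (sale 17): sell min(17,58)=17. stock: 58 - 17 = 41. total_sold = 91
  Event 13 (restock 9): 41 + 9 = 50
Final: stock = 50, total_sold = 91

Checking against threshold 9:
  After event 1: stock=42 > 9
  After event 2: stock=40 > 9
  After event 3: stock=79 > 9
  After event 4: stock=54 > 9
  After event 5: stock=40 > 9
  After event 6: stock=47 > 9
  After event 7: stock=52 > 9
  After event 8: stock=36 > 9
  After event 9: stock=31 > 9
  After event 10: stock=32 > 9
  After event 11: stock=58 > 9
  After event 12: stock=41 > 9
  After event 13: stock=50 > 9
Alert events: []. Count = 0

Answer: 0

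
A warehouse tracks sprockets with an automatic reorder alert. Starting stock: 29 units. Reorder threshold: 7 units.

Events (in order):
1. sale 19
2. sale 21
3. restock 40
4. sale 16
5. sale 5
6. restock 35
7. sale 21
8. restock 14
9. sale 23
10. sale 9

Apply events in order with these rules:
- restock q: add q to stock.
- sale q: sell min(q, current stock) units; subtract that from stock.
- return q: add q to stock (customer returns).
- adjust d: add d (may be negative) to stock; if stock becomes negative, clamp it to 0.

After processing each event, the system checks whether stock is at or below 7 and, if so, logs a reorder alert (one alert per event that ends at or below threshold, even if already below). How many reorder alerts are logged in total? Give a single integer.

Processing events:
Start: stock = 29
  Event 1 (sale 19): sell min(19,29)=19. stock: 29 - 19 = 10. total_sold = 19
  Event 2 (sale 21): sell min(21,10)=10. stock: 10 - 10 = 0. total_sold = 29
  Event 3 (restock 40): 0 + 40 = 40
  Event 4 (sale 16): sell min(16,40)=16. stock: 40 - 16 = 24. total_sold = 45
  Event 5 (sale 5): sell min(5,24)=5. stock: 24 - 5 = 19. total_sold = 50
  Event 6 (restock 35): 19 + 35 = 54
  Event 7 (sale 21): sell min(21,54)=21. stock: 54 - 21 = 33. total_sold = 71
  Event 8 (restock 14): 33 + 14 = 47
  Event 9 (sale 23): sell min(23,47)=23. stock: 47 - 23 = 24. total_sold = 94
  Event 10 (sale 9): sell min(9,24)=9. stock: 24 - 9 = 15. total_sold = 103
Final: stock = 15, total_sold = 103

Checking against threshold 7:
  After event 1: stock=10 > 7
  After event 2: stock=0 <= 7 -> ALERT
  After event 3: stock=40 > 7
  After event 4: stock=24 > 7
  After event 5: stock=19 > 7
  After event 6: stock=54 > 7
  After event 7: stock=33 > 7
  After event 8: stock=47 > 7
  After event 9: stock=24 > 7
  After event 10: stock=15 > 7
Alert events: [2]. Count = 1

Answer: 1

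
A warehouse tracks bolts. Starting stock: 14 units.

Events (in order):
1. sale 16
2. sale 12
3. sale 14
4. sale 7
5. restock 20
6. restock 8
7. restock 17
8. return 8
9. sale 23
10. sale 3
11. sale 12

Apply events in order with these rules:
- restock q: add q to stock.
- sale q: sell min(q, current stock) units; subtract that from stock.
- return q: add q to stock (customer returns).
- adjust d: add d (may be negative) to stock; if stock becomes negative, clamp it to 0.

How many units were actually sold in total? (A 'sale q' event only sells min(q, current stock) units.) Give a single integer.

Answer: 52

Derivation:
Processing events:
Start: stock = 14
  Event 1 (sale 16): sell min(16,14)=14. stock: 14 - 14 = 0. total_sold = 14
  Event 2 (sale 12): sell min(12,0)=0. stock: 0 - 0 = 0. total_sold = 14
  Event 3 (sale 14): sell min(14,0)=0. stock: 0 - 0 = 0. total_sold = 14
  Event 4 (sale 7): sell min(7,0)=0. stock: 0 - 0 = 0. total_sold = 14
  Event 5 (restock 20): 0 + 20 = 20
  Event 6 (restock 8): 20 + 8 = 28
  Event 7 (restock 17): 28 + 17 = 45
  Event 8 (return 8): 45 + 8 = 53
  Event 9 (sale 23): sell min(23,53)=23. stock: 53 - 23 = 30. total_sold = 37
  Event 10 (sale 3): sell min(3,30)=3. stock: 30 - 3 = 27. total_sold = 40
  Event 11 (sale 12): sell min(12,27)=12. stock: 27 - 12 = 15. total_sold = 52
Final: stock = 15, total_sold = 52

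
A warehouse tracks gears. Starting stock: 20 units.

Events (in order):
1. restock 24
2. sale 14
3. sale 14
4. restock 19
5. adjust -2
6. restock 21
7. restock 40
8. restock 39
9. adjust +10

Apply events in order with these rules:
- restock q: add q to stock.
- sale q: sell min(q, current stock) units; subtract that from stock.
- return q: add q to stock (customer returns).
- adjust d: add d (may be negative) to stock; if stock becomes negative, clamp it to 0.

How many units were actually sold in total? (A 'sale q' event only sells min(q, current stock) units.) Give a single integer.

Answer: 28

Derivation:
Processing events:
Start: stock = 20
  Event 1 (restock 24): 20 + 24 = 44
  Event 2 (sale 14): sell min(14,44)=14. stock: 44 - 14 = 30. total_sold = 14
  Event 3 (sale 14): sell min(14,30)=14. stock: 30 - 14 = 16. total_sold = 28
  Event 4 (restock 19): 16 + 19 = 35
  Event 5 (adjust -2): 35 + -2 = 33
  Event 6 (restock 21): 33 + 21 = 54
  Event 7 (restock 40): 54 + 40 = 94
  Event 8 (restock 39): 94 + 39 = 133
  Event 9 (adjust +10): 133 + 10 = 143
Final: stock = 143, total_sold = 28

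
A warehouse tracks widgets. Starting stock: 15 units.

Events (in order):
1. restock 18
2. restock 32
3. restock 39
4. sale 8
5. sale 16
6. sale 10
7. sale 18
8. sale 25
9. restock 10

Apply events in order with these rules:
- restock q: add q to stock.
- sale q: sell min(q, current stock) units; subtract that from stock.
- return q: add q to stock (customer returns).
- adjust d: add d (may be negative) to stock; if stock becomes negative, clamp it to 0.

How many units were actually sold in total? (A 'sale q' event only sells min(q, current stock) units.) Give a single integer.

Processing events:
Start: stock = 15
  Event 1 (restock 18): 15 + 18 = 33
  Event 2 (restock 32): 33 + 32 = 65
  Event 3 (restock 39): 65 + 39 = 104
  Event 4 (sale 8): sell min(8,104)=8. stock: 104 - 8 = 96. total_sold = 8
  Event 5 (sale 16): sell min(16,96)=16. stock: 96 - 16 = 80. total_sold = 24
  Event 6 (sale 10): sell min(10,80)=10. stock: 80 - 10 = 70. total_sold = 34
  Event 7 (sale 18): sell min(18,70)=18. stock: 70 - 18 = 52. total_sold = 52
  Event 8 (sale 25): sell min(25,52)=25. stock: 52 - 25 = 27. total_sold = 77
  Event 9 (restock 10): 27 + 10 = 37
Final: stock = 37, total_sold = 77

Answer: 77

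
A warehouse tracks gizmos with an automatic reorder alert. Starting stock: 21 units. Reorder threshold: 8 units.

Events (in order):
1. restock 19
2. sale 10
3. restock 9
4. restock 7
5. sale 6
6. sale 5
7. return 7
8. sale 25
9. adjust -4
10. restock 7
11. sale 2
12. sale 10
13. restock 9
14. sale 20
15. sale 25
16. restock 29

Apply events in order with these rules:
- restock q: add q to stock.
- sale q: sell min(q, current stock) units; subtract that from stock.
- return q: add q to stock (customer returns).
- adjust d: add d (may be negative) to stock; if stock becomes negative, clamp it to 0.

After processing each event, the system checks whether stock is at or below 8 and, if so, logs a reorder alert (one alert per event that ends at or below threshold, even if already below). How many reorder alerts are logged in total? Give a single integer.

Processing events:
Start: stock = 21
  Event 1 (restock 19): 21 + 19 = 40
  Event 2 (sale 10): sell min(10,40)=10. stock: 40 - 10 = 30. total_sold = 10
  Event 3 (restock 9): 30 + 9 = 39
  Event 4 (restock 7): 39 + 7 = 46
  Event 5 (sale 6): sell min(6,46)=6. stock: 46 - 6 = 40. total_sold = 16
  Event 6 (sale 5): sell min(5,40)=5. stock: 40 - 5 = 35. total_sold = 21
  Event 7 (return 7): 35 + 7 = 42
  Event 8 (sale 25): sell min(25,42)=25. stock: 42 - 25 = 17. total_sold = 46
  Event 9 (adjust -4): 17 + -4 = 13
  Event 10 (restock 7): 13 + 7 = 20
  Event 11 (sale 2): sell min(2,20)=2. stock: 20 - 2 = 18. total_sold = 48
  Event 12 (sale 10): sell min(10,18)=10. stock: 18 - 10 = 8. total_sold = 58
  Event 13 (restock 9): 8 + 9 = 17
  Event 14 (sale 20): sell min(20,17)=17. stock: 17 - 17 = 0. total_sold = 75
  Event 15 (sale 25): sell min(25,0)=0. stock: 0 - 0 = 0. total_sold = 75
  Event 16 (restock 29): 0 + 29 = 29
Final: stock = 29, total_sold = 75

Checking against threshold 8:
  After event 1: stock=40 > 8
  After event 2: stock=30 > 8
  After event 3: stock=39 > 8
  After event 4: stock=46 > 8
  After event 5: stock=40 > 8
  After event 6: stock=35 > 8
  After event 7: stock=42 > 8
  After event 8: stock=17 > 8
  After event 9: stock=13 > 8
  After event 10: stock=20 > 8
  After event 11: stock=18 > 8
  After event 12: stock=8 <= 8 -> ALERT
  After event 13: stock=17 > 8
  After event 14: stock=0 <= 8 -> ALERT
  After event 15: stock=0 <= 8 -> ALERT
  After event 16: stock=29 > 8
Alert events: [12, 14, 15]. Count = 3

Answer: 3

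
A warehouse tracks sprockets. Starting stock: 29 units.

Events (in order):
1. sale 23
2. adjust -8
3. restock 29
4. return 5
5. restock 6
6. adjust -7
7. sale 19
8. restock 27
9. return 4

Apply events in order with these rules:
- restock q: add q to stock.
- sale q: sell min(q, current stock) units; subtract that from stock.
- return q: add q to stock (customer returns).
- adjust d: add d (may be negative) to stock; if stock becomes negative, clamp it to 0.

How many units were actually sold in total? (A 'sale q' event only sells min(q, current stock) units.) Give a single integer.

Answer: 42

Derivation:
Processing events:
Start: stock = 29
  Event 1 (sale 23): sell min(23,29)=23. stock: 29 - 23 = 6. total_sold = 23
  Event 2 (adjust -8): 6 + -8 = 0 (clamped to 0)
  Event 3 (restock 29): 0 + 29 = 29
  Event 4 (return 5): 29 + 5 = 34
  Event 5 (restock 6): 34 + 6 = 40
  Event 6 (adjust -7): 40 + -7 = 33
  Event 7 (sale 19): sell min(19,33)=19. stock: 33 - 19 = 14. total_sold = 42
  Event 8 (restock 27): 14 + 27 = 41
  Event 9 (return 4): 41 + 4 = 45
Final: stock = 45, total_sold = 42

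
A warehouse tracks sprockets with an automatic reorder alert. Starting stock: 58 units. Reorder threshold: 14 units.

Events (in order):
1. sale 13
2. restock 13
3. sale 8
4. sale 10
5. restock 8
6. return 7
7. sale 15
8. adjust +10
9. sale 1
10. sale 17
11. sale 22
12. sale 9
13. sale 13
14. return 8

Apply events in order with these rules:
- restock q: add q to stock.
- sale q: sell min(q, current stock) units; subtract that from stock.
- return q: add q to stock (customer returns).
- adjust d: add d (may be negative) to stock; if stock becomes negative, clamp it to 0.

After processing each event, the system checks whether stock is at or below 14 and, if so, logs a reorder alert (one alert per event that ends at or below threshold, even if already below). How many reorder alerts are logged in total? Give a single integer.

Processing events:
Start: stock = 58
  Event 1 (sale 13): sell min(13,58)=13. stock: 58 - 13 = 45. total_sold = 13
  Event 2 (restock 13): 45 + 13 = 58
  Event 3 (sale 8): sell min(8,58)=8. stock: 58 - 8 = 50. total_sold = 21
  Event 4 (sale 10): sell min(10,50)=10. stock: 50 - 10 = 40. total_sold = 31
  Event 5 (restock 8): 40 + 8 = 48
  Event 6 (return 7): 48 + 7 = 55
  Event 7 (sale 15): sell min(15,55)=15. stock: 55 - 15 = 40. total_sold = 46
  Event 8 (adjust +10): 40 + 10 = 50
  Event 9 (sale 1): sell min(1,50)=1. stock: 50 - 1 = 49. total_sold = 47
  Event 10 (sale 17): sell min(17,49)=17. stock: 49 - 17 = 32. total_sold = 64
  Event 11 (sale 22): sell min(22,32)=22. stock: 32 - 22 = 10. total_sold = 86
  Event 12 (sale 9): sell min(9,10)=9. stock: 10 - 9 = 1. total_sold = 95
  Event 13 (sale 13): sell min(13,1)=1. stock: 1 - 1 = 0. total_sold = 96
  Event 14 (return 8): 0 + 8 = 8
Final: stock = 8, total_sold = 96

Checking against threshold 14:
  After event 1: stock=45 > 14
  After event 2: stock=58 > 14
  After event 3: stock=50 > 14
  After event 4: stock=40 > 14
  After event 5: stock=48 > 14
  After event 6: stock=55 > 14
  After event 7: stock=40 > 14
  After event 8: stock=50 > 14
  After event 9: stock=49 > 14
  After event 10: stock=32 > 14
  After event 11: stock=10 <= 14 -> ALERT
  After event 12: stock=1 <= 14 -> ALERT
  After event 13: stock=0 <= 14 -> ALERT
  After event 14: stock=8 <= 14 -> ALERT
Alert events: [11, 12, 13, 14]. Count = 4

Answer: 4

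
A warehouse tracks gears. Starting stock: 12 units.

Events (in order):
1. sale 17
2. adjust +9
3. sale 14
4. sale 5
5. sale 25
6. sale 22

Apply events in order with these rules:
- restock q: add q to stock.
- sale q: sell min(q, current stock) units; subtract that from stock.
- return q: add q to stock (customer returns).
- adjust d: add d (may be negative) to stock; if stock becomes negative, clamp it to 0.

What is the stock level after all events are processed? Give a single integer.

Processing events:
Start: stock = 12
  Event 1 (sale 17): sell min(17,12)=12. stock: 12 - 12 = 0. total_sold = 12
  Event 2 (adjust +9): 0 + 9 = 9
  Event 3 (sale 14): sell min(14,9)=9. stock: 9 - 9 = 0. total_sold = 21
  Event 4 (sale 5): sell min(5,0)=0. stock: 0 - 0 = 0. total_sold = 21
  Event 5 (sale 25): sell min(25,0)=0. stock: 0 - 0 = 0. total_sold = 21
  Event 6 (sale 22): sell min(22,0)=0. stock: 0 - 0 = 0. total_sold = 21
Final: stock = 0, total_sold = 21

Answer: 0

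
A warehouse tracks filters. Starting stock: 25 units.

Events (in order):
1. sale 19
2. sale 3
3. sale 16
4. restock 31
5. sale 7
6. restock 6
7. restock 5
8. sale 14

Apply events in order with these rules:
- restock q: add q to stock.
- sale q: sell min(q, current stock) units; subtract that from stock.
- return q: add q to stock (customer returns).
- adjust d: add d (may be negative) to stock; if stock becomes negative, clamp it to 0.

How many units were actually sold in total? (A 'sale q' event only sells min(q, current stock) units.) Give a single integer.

Processing events:
Start: stock = 25
  Event 1 (sale 19): sell min(19,25)=19. stock: 25 - 19 = 6. total_sold = 19
  Event 2 (sale 3): sell min(3,6)=3. stock: 6 - 3 = 3. total_sold = 22
  Event 3 (sale 16): sell min(16,3)=3. stock: 3 - 3 = 0. total_sold = 25
  Event 4 (restock 31): 0 + 31 = 31
  Event 5 (sale 7): sell min(7,31)=7. stock: 31 - 7 = 24. total_sold = 32
  Event 6 (restock 6): 24 + 6 = 30
  Event 7 (restock 5): 30 + 5 = 35
  Event 8 (sale 14): sell min(14,35)=14. stock: 35 - 14 = 21. total_sold = 46
Final: stock = 21, total_sold = 46

Answer: 46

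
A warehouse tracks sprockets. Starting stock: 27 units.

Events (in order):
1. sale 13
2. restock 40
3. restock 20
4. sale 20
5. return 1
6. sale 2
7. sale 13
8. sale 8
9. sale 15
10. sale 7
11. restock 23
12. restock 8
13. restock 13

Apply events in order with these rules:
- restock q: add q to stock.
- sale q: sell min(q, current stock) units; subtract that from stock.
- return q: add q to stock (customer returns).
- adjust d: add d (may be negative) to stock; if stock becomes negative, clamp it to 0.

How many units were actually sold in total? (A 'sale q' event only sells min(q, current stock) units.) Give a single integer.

Processing events:
Start: stock = 27
  Event 1 (sale 13): sell min(13,27)=13. stock: 27 - 13 = 14. total_sold = 13
  Event 2 (restock 40): 14 + 40 = 54
  Event 3 (restock 20): 54 + 20 = 74
  Event 4 (sale 20): sell min(20,74)=20. stock: 74 - 20 = 54. total_sold = 33
  Event 5 (return 1): 54 + 1 = 55
  Event 6 (sale 2): sell min(2,55)=2. stock: 55 - 2 = 53. total_sold = 35
  Event 7 (sale 13): sell min(13,53)=13. stock: 53 - 13 = 40. total_sold = 48
  Event 8 (sale 8): sell min(8,40)=8. stock: 40 - 8 = 32. total_sold = 56
  Event 9 (sale 15): sell min(15,32)=15. stock: 32 - 15 = 17. total_sold = 71
  Event 10 (sale 7): sell min(7,17)=7. stock: 17 - 7 = 10. total_sold = 78
  Event 11 (restock 23): 10 + 23 = 33
  Event 12 (restock 8): 33 + 8 = 41
  Event 13 (restock 13): 41 + 13 = 54
Final: stock = 54, total_sold = 78

Answer: 78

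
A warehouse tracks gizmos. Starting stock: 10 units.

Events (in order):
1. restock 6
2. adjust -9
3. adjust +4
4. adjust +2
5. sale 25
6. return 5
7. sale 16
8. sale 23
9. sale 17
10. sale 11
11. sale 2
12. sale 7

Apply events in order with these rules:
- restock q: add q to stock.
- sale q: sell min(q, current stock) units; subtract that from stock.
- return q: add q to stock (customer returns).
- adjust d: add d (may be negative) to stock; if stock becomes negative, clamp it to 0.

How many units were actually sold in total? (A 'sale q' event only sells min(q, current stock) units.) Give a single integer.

Answer: 18

Derivation:
Processing events:
Start: stock = 10
  Event 1 (restock 6): 10 + 6 = 16
  Event 2 (adjust -9): 16 + -9 = 7
  Event 3 (adjust +4): 7 + 4 = 11
  Event 4 (adjust +2): 11 + 2 = 13
  Event 5 (sale 25): sell min(25,13)=13. stock: 13 - 13 = 0. total_sold = 13
  Event 6 (return 5): 0 + 5 = 5
  Event 7 (sale 16): sell min(16,5)=5. stock: 5 - 5 = 0. total_sold = 18
  Event 8 (sale 23): sell min(23,0)=0. stock: 0 - 0 = 0. total_sold = 18
  Event 9 (sale 17): sell min(17,0)=0. stock: 0 - 0 = 0. total_sold = 18
  Event 10 (sale 11): sell min(11,0)=0. stock: 0 - 0 = 0. total_sold = 18
  Event 11 (sale 2): sell min(2,0)=0. stock: 0 - 0 = 0. total_sold = 18
  Event 12 (sale 7): sell min(7,0)=0. stock: 0 - 0 = 0. total_sold = 18
Final: stock = 0, total_sold = 18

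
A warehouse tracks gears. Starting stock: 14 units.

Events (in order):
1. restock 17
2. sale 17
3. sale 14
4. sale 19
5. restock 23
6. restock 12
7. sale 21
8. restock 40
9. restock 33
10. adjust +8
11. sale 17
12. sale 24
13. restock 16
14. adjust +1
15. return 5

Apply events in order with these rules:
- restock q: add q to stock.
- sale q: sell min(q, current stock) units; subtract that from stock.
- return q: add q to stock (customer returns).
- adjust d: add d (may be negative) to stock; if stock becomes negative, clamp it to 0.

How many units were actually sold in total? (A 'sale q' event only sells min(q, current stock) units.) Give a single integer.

Answer: 93

Derivation:
Processing events:
Start: stock = 14
  Event 1 (restock 17): 14 + 17 = 31
  Event 2 (sale 17): sell min(17,31)=17. stock: 31 - 17 = 14. total_sold = 17
  Event 3 (sale 14): sell min(14,14)=14. stock: 14 - 14 = 0. total_sold = 31
  Event 4 (sale 19): sell min(19,0)=0. stock: 0 - 0 = 0. total_sold = 31
  Event 5 (restock 23): 0 + 23 = 23
  Event 6 (restock 12): 23 + 12 = 35
  Event 7 (sale 21): sell min(21,35)=21. stock: 35 - 21 = 14. total_sold = 52
  Event 8 (restock 40): 14 + 40 = 54
  Event 9 (restock 33): 54 + 33 = 87
  Event 10 (adjust +8): 87 + 8 = 95
  Event 11 (sale 17): sell min(17,95)=17. stock: 95 - 17 = 78. total_sold = 69
  Event 12 (sale 24): sell min(24,78)=24. stock: 78 - 24 = 54. total_sold = 93
  Event 13 (restock 16): 54 + 16 = 70
  Event 14 (adjust +1): 70 + 1 = 71
  Event 15 (return 5): 71 + 5 = 76
Final: stock = 76, total_sold = 93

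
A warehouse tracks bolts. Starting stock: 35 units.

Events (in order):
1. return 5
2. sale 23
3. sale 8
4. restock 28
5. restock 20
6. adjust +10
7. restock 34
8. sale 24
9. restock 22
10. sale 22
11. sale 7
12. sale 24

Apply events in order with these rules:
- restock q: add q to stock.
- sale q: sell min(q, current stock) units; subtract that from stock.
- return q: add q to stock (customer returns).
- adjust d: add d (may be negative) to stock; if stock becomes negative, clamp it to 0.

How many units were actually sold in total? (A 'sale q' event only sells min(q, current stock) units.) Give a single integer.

Answer: 108

Derivation:
Processing events:
Start: stock = 35
  Event 1 (return 5): 35 + 5 = 40
  Event 2 (sale 23): sell min(23,40)=23. stock: 40 - 23 = 17. total_sold = 23
  Event 3 (sale 8): sell min(8,17)=8. stock: 17 - 8 = 9. total_sold = 31
  Event 4 (restock 28): 9 + 28 = 37
  Event 5 (restock 20): 37 + 20 = 57
  Event 6 (adjust +10): 57 + 10 = 67
  Event 7 (restock 34): 67 + 34 = 101
  Event 8 (sale 24): sell min(24,101)=24. stock: 101 - 24 = 77. total_sold = 55
  Event 9 (restock 22): 77 + 22 = 99
  Event 10 (sale 22): sell min(22,99)=22. stock: 99 - 22 = 77. total_sold = 77
  Event 11 (sale 7): sell min(7,77)=7. stock: 77 - 7 = 70. total_sold = 84
  Event 12 (sale 24): sell min(24,70)=24. stock: 70 - 24 = 46. total_sold = 108
Final: stock = 46, total_sold = 108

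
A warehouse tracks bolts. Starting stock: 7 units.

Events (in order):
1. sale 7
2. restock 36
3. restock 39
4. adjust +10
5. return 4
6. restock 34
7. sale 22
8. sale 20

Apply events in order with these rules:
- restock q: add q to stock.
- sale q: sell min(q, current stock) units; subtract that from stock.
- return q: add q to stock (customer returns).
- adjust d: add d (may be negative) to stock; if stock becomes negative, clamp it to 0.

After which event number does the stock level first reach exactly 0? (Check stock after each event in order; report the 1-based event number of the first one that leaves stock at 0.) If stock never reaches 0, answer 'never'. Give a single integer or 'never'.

Processing events:
Start: stock = 7
  Event 1 (sale 7): sell min(7,7)=7. stock: 7 - 7 = 0. total_sold = 7
  Event 2 (restock 36): 0 + 36 = 36
  Event 3 (restock 39): 36 + 39 = 75
  Event 4 (adjust +10): 75 + 10 = 85
  Event 5 (return 4): 85 + 4 = 89
  Event 6 (restock 34): 89 + 34 = 123
  Event 7 (sale 22): sell min(22,123)=22. stock: 123 - 22 = 101. total_sold = 29
  Event 8 (sale 20): sell min(20,101)=20. stock: 101 - 20 = 81. total_sold = 49
Final: stock = 81, total_sold = 49

First zero at event 1.

Answer: 1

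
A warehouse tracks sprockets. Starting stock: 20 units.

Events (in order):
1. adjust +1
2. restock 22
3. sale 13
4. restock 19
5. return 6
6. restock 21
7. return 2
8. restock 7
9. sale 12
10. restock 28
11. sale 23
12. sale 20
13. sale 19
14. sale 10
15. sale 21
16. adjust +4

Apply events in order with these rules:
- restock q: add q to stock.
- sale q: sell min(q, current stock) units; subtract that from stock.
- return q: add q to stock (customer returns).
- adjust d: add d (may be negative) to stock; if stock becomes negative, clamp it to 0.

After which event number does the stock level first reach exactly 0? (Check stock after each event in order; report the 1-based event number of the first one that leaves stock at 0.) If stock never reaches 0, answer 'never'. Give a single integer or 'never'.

Answer: never

Derivation:
Processing events:
Start: stock = 20
  Event 1 (adjust +1): 20 + 1 = 21
  Event 2 (restock 22): 21 + 22 = 43
  Event 3 (sale 13): sell min(13,43)=13. stock: 43 - 13 = 30. total_sold = 13
  Event 4 (restock 19): 30 + 19 = 49
  Event 5 (return 6): 49 + 6 = 55
  Event 6 (restock 21): 55 + 21 = 76
  Event 7 (return 2): 76 + 2 = 78
  Event 8 (restock 7): 78 + 7 = 85
  Event 9 (sale 12): sell min(12,85)=12. stock: 85 - 12 = 73. total_sold = 25
  Event 10 (restock 28): 73 + 28 = 101
  Event 11 (sale 23): sell min(23,101)=23. stock: 101 - 23 = 78. total_sold = 48
  Event 12 (sale 20): sell min(20,78)=20. stock: 78 - 20 = 58. total_sold = 68
  Event 13 (sale 19): sell min(19,58)=19. stock: 58 - 19 = 39. total_sold = 87
  Event 14 (sale 10): sell min(10,39)=10. stock: 39 - 10 = 29. total_sold = 97
  Event 15 (sale 21): sell min(21,29)=21. stock: 29 - 21 = 8. total_sold = 118
  Event 16 (adjust +4): 8 + 4 = 12
Final: stock = 12, total_sold = 118

Stock never reaches 0.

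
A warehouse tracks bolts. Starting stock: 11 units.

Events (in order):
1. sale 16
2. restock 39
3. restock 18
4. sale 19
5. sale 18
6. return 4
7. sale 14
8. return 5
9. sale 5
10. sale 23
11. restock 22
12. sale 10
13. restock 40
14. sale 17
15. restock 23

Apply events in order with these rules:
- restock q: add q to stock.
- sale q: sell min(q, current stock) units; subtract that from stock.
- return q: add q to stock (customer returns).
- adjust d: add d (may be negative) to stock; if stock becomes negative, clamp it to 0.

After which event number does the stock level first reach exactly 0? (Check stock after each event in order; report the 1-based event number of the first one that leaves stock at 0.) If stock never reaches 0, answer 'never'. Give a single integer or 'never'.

Processing events:
Start: stock = 11
  Event 1 (sale 16): sell min(16,11)=11. stock: 11 - 11 = 0. total_sold = 11
  Event 2 (restock 39): 0 + 39 = 39
  Event 3 (restock 18): 39 + 18 = 57
  Event 4 (sale 19): sell min(19,57)=19. stock: 57 - 19 = 38. total_sold = 30
  Event 5 (sale 18): sell min(18,38)=18. stock: 38 - 18 = 20. total_sold = 48
  Event 6 (return 4): 20 + 4 = 24
  Event 7 (sale 14): sell min(14,24)=14. stock: 24 - 14 = 10. total_sold = 62
  Event 8 (return 5): 10 + 5 = 15
  Event 9 (sale 5): sell min(5,15)=5. stock: 15 - 5 = 10. total_sold = 67
  Event 10 (sale 23): sell min(23,10)=10. stock: 10 - 10 = 0. total_sold = 77
  Event 11 (restock 22): 0 + 22 = 22
  Event 12 (sale 10): sell min(10,22)=10. stock: 22 - 10 = 12. total_sold = 87
  Event 13 (restock 40): 12 + 40 = 52
  Event 14 (sale 17): sell min(17,52)=17. stock: 52 - 17 = 35. total_sold = 104
  Event 15 (restock 23): 35 + 23 = 58
Final: stock = 58, total_sold = 104

First zero at event 1.

Answer: 1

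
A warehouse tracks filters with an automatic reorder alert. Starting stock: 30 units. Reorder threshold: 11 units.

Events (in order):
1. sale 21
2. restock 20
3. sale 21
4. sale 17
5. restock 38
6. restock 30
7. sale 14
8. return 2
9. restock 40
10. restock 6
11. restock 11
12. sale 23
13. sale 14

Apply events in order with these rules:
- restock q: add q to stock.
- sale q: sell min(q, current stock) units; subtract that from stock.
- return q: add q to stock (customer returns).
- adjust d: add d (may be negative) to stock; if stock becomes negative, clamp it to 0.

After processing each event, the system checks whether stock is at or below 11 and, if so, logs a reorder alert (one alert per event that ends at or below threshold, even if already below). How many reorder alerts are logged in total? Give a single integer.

Answer: 3

Derivation:
Processing events:
Start: stock = 30
  Event 1 (sale 21): sell min(21,30)=21. stock: 30 - 21 = 9. total_sold = 21
  Event 2 (restock 20): 9 + 20 = 29
  Event 3 (sale 21): sell min(21,29)=21. stock: 29 - 21 = 8. total_sold = 42
  Event 4 (sale 17): sell min(17,8)=8. stock: 8 - 8 = 0. total_sold = 50
  Event 5 (restock 38): 0 + 38 = 38
  Event 6 (restock 30): 38 + 30 = 68
  Event 7 (sale 14): sell min(14,68)=14. stock: 68 - 14 = 54. total_sold = 64
  Event 8 (return 2): 54 + 2 = 56
  Event 9 (restock 40): 56 + 40 = 96
  Event 10 (restock 6): 96 + 6 = 102
  Event 11 (restock 11): 102 + 11 = 113
  Event 12 (sale 23): sell min(23,113)=23. stock: 113 - 23 = 90. total_sold = 87
  Event 13 (sale 14): sell min(14,90)=14. stock: 90 - 14 = 76. total_sold = 101
Final: stock = 76, total_sold = 101

Checking against threshold 11:
  After event 1: stock=9 <= 11 -> ALERT
  After event 2: stock=29 > 11
  After event 3: stock=8 <= 11 -> ALERT
  After event 4: stock=0 <= 11 -> ALERT
  After event 5: stock=38 > 11
  After event 6: stock=68 > 11
  After event 7: stock=54 > 11
  After event 8: stock=56 > 11
  After event 9: stock=96 > 11
  After event 10: stock=102 > 11
  After event 11: stock=113 > 11
  After event 12: stock=90 > 11
  After event 13: stock=76 > 11
Alert events: [1, 3, 4]. Count = 3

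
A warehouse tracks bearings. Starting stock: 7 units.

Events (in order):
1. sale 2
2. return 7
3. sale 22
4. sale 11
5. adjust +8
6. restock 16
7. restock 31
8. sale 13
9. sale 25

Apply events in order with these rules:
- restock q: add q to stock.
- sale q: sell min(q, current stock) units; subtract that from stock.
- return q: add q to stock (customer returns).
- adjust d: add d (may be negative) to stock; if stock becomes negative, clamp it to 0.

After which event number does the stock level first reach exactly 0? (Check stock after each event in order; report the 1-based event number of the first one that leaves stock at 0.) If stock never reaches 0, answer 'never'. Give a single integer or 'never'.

Answer: 3

Derivation:
Processing events:
Start: stock = 7
  Event 1 (sale 2): sell min(2,7)=2. stock: 7 - 2 = 5. total_sold = 2
  Event 2 (return 7): 5 + 7 = 12
  Event 3 (sale 22): sell min(22,12)=12. stock: 12 - 12 = 0. total_sold = 14
  Event 4 (sale 11): sell min(11,0)=0. stock: 0 - 0 = 0. total_sold = 14
  Event 5 (adjust +8): 0 + 8 = 8
  Event 6 (restock 16): 8 + 16 = 24
  Event 7 (restock 31): 24 + 31 = 55
  Event 8 (sale 13): sell min(13,55)=13. stock: 55 - 13 = 42. total_sold = 27
  Event 9 (sale 25): sell min(25,42)=25. stock: 42 - 25 = 17. total_sold = 52
Final: stock = 17, total_sold = 52

First zero at event 3.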